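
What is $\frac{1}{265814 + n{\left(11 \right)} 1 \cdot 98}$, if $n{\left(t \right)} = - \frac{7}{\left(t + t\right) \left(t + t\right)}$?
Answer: $\frac{242}{64326645} \approx 3.762 \cdot 10^{-6}$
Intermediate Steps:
$n{\left(t \right)} = - \frac{7}{4 t^{2}}$ ($n{\left(t \right)} = - \frac{7}{2 t 2 t} = - \frac{7}{4 t^{2}}$)
$\frac{1}{265814 + n{\left(11 \right)} 1 \cdot 98} = \frac{1}{265814 + - \frac{7}{4 \cdot 121} \cdot 1 \cdot 98} = \frac{1}{265814 + \left(- \frac{7}{4}\right) \frac{1}{121} \cdot 1 \cdot 98} = \frac{1}{265814 + \left(- \frac{7}{484}\right) 1 \cdot 98} = \frac{1}{265814 - \frac{343}{242}} = \frac{1}{\frac{64326645}{242}} = \frac{242}{64326645}$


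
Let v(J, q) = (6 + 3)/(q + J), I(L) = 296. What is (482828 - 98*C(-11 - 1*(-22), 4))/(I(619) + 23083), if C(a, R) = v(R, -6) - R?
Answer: 483661/23379 ≈ 20.688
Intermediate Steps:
v(J, q) = 9/(J + q)
C(a, R) = -R + 9/(-6 + R) (C(a, R) = 9/(R - 6) - R = 9/(-6 + R) - R = -R + 9/(-6 + R))
(482828 - 98*C(-11 - 1*(-22), 4))/(I(619) + 23083) = (482828 - 98*(9 - 1*4*(-6 + 4))/(-6 + 4))/(296 + 23083) = (482828 - 98*(9 - 1*4*(-2))/(-2))/23379 = (482828 - (-49)*(9 + 8))*(1/23379) = (482828 - (-49)*17)*(1/23379) = (482828 - 98*(-17/2))*(1/23379) = (482828 + 833)*(1/23379) = 483661*(1/23379) = 483661/23379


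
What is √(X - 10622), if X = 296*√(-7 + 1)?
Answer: √(-10622 + 296*I*√6) ≈ 3.5155 + 103.12*I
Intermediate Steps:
X = 296*I*√6 (X = 296*√(-6) = 296*(I*√6) = 296*I*√6 ≈ 725.05*I)
√(X - 10622) = √(296*I*√6 - 10622) = √(-10622 + 296*I*√6)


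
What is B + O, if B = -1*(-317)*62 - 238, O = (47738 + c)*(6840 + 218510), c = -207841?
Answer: -36079191634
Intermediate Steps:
O = -36079211050 (O = (47738 - 207841)*(6840 + 218510) = -160103*225350 = -36079211050)
B = 19416 (B = 317*62 - 238 = 19654 - 238 = 19416)
B + O = 19416 - 36079211050 = -36079191634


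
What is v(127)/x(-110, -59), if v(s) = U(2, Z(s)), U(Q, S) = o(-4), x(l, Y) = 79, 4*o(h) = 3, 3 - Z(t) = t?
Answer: 3/316 ≈ 0.0094937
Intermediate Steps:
Z(t) = 3 - t
o(h) = ¾ (o(h) = (¼)*3 = ¾)
U(Q, S) = ¾
v(s) = ¾
v(127)/x(-110, -59) = (¾)/79 = (¾)*(1/79) = 3/316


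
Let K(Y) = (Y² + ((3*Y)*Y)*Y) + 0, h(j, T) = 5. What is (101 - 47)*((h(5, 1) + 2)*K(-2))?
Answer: -7560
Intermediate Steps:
K(Y) = Y² + 3*Y³ (K(Y) = (Y² + (3*Y²)*Y) + 0 = (Y² + 3*Y³) + 0 = Y² + 3*Y³)
(101 - 47)*((h(5, 1) + 2)*K(-2)) = (101 - 47)*((5 + 2)*((-2)²*(1 + 3*(-2)))) = 54*(7*(4*(1 - 6))) = 54*(7*(4*(-5))) = 54*(7*(-20)) = 54*(-140) = -7560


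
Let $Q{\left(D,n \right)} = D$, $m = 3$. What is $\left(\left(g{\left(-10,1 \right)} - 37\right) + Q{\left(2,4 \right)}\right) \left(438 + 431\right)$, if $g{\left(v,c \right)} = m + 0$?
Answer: $-27808$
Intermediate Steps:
$g{\left(v,c \right)} = 3$ ($g{\left(v,c \right)} = 3 + 0 = 3$)
$\left(\left(g{\left(-10,1 \right)} - 37\right) + Q{\left(2,4 \right)}\right) \left(438 + 431\right) = \left(\left(3 - 37\right) + 2\right) \left(438 + 431\right) = \left(-34 + 2\right) 869 = \left(-32\right) 869 = -27808$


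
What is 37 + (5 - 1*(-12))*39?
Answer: 700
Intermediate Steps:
37 + (5 - 1*(-12))*39 = 37 + (5 + 12)*39 = 37 + 17*39 = 37 + 663 = 700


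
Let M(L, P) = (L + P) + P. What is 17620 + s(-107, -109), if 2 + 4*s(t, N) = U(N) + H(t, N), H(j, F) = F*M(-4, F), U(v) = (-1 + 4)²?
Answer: 94685/4 ≈ 23671.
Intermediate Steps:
U(v) = 9 (U(v) = 3² = 9)
M(L, P) = L + 2*P
H(j, F) = F*(-4 + 2*F)
s(t, N) = 7/4 + N*(-2 + N)/2 (s(t, N) = -½ + (9 + 2*N*(-2 + N))/4 = -½ + (9/4 + N*(-2 + N)/2) = 7/4 + N*(-2 + N)/2)
17620 + s(-107, -109) = 17620 + (7/4 + (½)*(-109)*(-2 - 109)) = 17620 + (7/4 + (½)*(-109)*(-111)) = 17620 + (7/4 + 12099/2) = 17620 + 24205/4 = 94685/4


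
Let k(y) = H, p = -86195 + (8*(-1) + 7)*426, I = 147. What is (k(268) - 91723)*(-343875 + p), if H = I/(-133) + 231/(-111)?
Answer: 27759892690464/703 ≈ 3.9488e+10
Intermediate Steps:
p = -86621 (p = -86195 + (-8 + 7)*426 = -86195 - 1*426 = -86195 - 426 = -86621)
H = -2240/703 (H = 147/(-133) + 231/(-111) = 147*(-1/133) + 231*(-1/111) = -21/19 - 77/37 = -2240/703 ≈ -3.1863)
k(y) = -2240/703
(k(268) - 91723)*(-343875 + p) = (-2240/703 - 91723)*(-343875 - 86621) = -64483509/703*(-430496) = 27759892690464/703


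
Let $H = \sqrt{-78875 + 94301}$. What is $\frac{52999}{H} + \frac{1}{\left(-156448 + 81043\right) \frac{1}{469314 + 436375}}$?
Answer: $- \frac{905689}{75405} + \frac{52999 \sqrt{1714}}{5142} \approx 414.71$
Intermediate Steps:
$H = 3 \sqrt{1714}$ ($H = \sqrt{15426} = 3 \sqrt{1714} \approx 124.2$)
$\frac{52999}{H} + \frac{1}{\left(-156448 + 81043\right) \frac{1}{469314 + 436375}} = \frac{52999}{3 \sqrt{1714}} + \frac{1}{\left(-156448 + 81043\right) \frac{1}{469314 + 436375}} = 52999 \frac{\sqrt{1714}}{5142} + \frac{1}{\left(-75405\right) \frac{1}{905689}} = \frac{52999 \sqrt{1714}}{5142} - \frac{\frac{1}{\frac{1}{905689}}}{75405} = \frac{52999 \sqrt{1714}}{5142} - \frac{905689}{75405} = - \frac{905689}{75405} + \frac{52999 \sqrt{1714}}{5142}$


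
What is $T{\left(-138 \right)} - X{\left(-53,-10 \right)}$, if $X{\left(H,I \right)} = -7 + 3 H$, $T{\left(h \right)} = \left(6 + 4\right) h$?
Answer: $-1214$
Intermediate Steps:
$T{\left(h \right)} = 10 h$
$T{\left(-138 \right)} - X{\left(-53,-10 \right)} = 10 \left(-138\right) - \left(-7 + 3 \left(-53\right)\right) = -1380 - \left(-7 - 159\right) = -1380 - -166 = -1380 + 166 = -1214$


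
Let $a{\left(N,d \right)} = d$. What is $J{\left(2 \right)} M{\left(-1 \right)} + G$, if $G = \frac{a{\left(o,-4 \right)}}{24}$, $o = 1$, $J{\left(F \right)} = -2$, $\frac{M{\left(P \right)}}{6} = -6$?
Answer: $\frac{431}{6} \approx 71.833$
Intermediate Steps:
$M{\left(P \right)} = -36$ ($M{\left(P \right)} = 6 \left(-6\right) = -36$)
$G = - \frac{1}{6}$ ($G = - \frac{4}{24} = \left(-4\right) \frac{1}{24} = - \frac{1}{6} \approx -0.16667$)
$J{\left(2 \right)} M{\left(-1 \right)} + G = \left(-2\right) \left(-36\right) - \frac{1}{6} = 72 - \frac{1}{6} = \frac{431}{6}$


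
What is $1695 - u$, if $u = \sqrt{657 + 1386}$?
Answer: $1695 - 3 \sqrt{227} \approx 1649.8$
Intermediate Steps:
$u = 3 \sqrt{227}$ ($u = \sqrt{2043} = 3 \sqrt{227} \approx 45.2$)
$1695 - u = 1695 - 3 \sqrt{227}$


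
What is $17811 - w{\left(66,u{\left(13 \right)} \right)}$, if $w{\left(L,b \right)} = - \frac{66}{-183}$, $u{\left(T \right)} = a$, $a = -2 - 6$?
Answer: $\frac{1086449}{61} \approx 17811.0$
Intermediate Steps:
$a = -8$ ($a = -2 - 6 = -8$)
$u{\left(T \right)} = -8$
$w{\left(L,b \right)} = \frac{22}{61}$ ($w{\left(L,b \right)} = \left(-66\right) \left(- \frac{1}{183}\right) = \frac{22}{61}$)
$17811 - w{\left(66,u{\left(13 \right)} \right)} = 17811 - \frac{22}{61} = \frac{1086449}{61}$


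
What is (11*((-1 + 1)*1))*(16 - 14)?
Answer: 0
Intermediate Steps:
(11*((-1 + 1)*1))*(16 - 14) = (11*(0*1))*2 = (11*0)*2 = 0*2 = 0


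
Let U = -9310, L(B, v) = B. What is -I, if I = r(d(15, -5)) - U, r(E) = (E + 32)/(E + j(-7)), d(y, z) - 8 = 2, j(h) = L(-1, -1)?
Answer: -27944/3 ≈ -9314.7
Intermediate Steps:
j(h) = -1
d(y, z) = 10 (d(y, z) = 8 + 2 = 10)
r(E) = (32 + E)/(-1 + E) (r(E) = (E + 32)/(E - 1) = (32 + E)/(-1 + E))
I = 27944/3 (I = (32 + 10)/(-1 + 10) - 1*(-9310) = 42/9 + 9310 = (⅑)*42 + 9310 = 14/3 + 9310 = 27944/3 ≈ 9314.7)
-I = -1*27944/3 = -27944/3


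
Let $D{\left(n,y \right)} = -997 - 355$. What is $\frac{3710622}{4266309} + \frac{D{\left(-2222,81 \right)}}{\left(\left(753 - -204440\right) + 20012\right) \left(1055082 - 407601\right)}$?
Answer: $\frac{180355966060917514}{207365312180046315} \approx 0.86975$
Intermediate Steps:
$D{\left(n,y \right)} = -1352$
$\frac{3710622}{4266309} + \frac{D{\left(-2222,81 \right)}}{\left(\left(753 - -204440\right) + 20012\right) \left(1055082 - 407601\right)} = \frac{3710622}{4266309} - \frac{1352}{\left(\left(753 - -204440\right) + 20012\right) \left(1055082 - 407601\right)} = 3710622 \cdot \frac{1}{4266309} - \frac{1352}{\left(\left(753 + 204440\right) + 20012\right) 647481} = \frac{1236874}{1422103} - \frac{1352}{\left(205193 + 20012\right) 647481} = \frac{1236874}{1422103} - \frac{1352}{225205 \cdot 647481} = \frac{1236874}{1422103} - \frac{1352}{145815958605} = \frac{180355966060917514}{207365312180046315}$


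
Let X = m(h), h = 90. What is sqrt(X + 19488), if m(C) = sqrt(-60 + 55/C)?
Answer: sqrt(701568 + 6*I*sqrt(2138))/6 ≈ 139.6 + 0.027602*I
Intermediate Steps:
X = I*sqrt(2138)/6 (X = sqrt(-60 + 55/90) = sqrt(-60 + 55*(1/90)) = sqrt(-60 + 11/18) = sqrt(-1069/18) = I*sqrt(2138)/6 ≈ 7.7064*I)
sqrt(X + 19488) = sqrt(I*sqrt(2138)/6 + 19488) = sqrt(19488 + I*sqrt(2138)/6)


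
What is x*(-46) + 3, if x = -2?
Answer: 95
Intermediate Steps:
x*(-46) + 3 = -2*(-46) + 3 = 92 + 3 = 95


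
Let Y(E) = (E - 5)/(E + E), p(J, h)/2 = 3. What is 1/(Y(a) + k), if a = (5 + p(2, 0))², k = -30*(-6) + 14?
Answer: 121/23532 ≈ 0.0051419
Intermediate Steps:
p(J, h) = 6 (p(J, h) = 2*3 = 6)
k = 194 (k = 180 + 14 = 194)
a = 121 (a = (5 + 6)² = 11² = 121)
Y(E) = (-5 + E)/(2*E) (Y(E) = (-5 + E)/((2*E)) = (-5 + E)*(1/(2*E)) = (-5 + E)/(2*E))
1/(Y(a) + k) = 1/((½)*(-5 + 121)/121 + 194) = 1/((½)*(1/121)*116 + 194) = 1/(58/121 + 194) = 1/(23532/121) = 121/23532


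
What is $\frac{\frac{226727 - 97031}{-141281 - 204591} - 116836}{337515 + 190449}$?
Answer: $- \frac{1262825959}{5706498894} \approx -0.2213$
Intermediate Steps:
$\frac{\frac{226727 - 97031}{-141281 - 204591} - 116836}{337515 + 190449} = \frac{\frac{129696}{-345872} - 116836}{527964} = \left(129696 \left(- \frac{1}{345872}\right) - 116836\right) \frac{1}{527964} = \left(- \frac{8106}{21617} - 116836\right) \frac{1}{527964} = \left(- \frac{2525651918}{21617}\right) \frac{1}{527964} = - \frac{1262825959}{5706498894}$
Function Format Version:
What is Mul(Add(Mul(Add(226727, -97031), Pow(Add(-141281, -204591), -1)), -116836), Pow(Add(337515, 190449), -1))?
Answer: Rational(-1262825959, 5706498894) ≈ -0.22130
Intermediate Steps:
Mul(Add(Mul(Add(226727, -97031), Pow(Add(-141281, -204591), -1)), -116836), Pow(Add(337515, 190449), -1)) = Mul(Add(Mul(129696, Pow(-345872, -1)), -116836), Pow(527964, -1)) = Mul(Add(Mul(129696, Rational(-1, 345872)), -116836), Rational(1, 527964)) = Mul(Add(Rational(-8106, 21617), -116836), Rational(1, 527964)) = Mul(Rational(-2525651918, 21617), Rational(1, 527964)) = Rational(-1262825959, 5706498894)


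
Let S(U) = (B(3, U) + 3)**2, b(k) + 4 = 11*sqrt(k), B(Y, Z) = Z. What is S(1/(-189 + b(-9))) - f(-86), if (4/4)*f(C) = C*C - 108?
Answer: -2674683723330/367450561 - 3789093*I/734901122 ≈ -7279.0 - 0.0051559*I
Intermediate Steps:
f(C) = -108 + C**2 (f(C) = C*C - 108 = C**2 - 108 = -108 + C**2)
b(k) = -4 + 11*sqrt(k)
S(U) = (3 + U)**2 (S(U) = (U + 3)**2 = (3 + U)**2)
S(1/(-189 + b(-9))) - f(-86) = (3 + 1/(-189 + (-4 + 11*sqrt(-9))))**2 - (-108 + (-86)**2) = (3 + 1/(-189 + (-4 + 11*(3*I))))**2 - (-108 + 7396) = (3 + 1/(-189 + (-4 + 33*I)))**2 - 1*7288 = (3 + 1/(-193 + 33*I))**2 - 7288 = (3 + (-193 - 33*I)/38338)**2 - 7288 = -7288 + (3 + (-193 - 33*I)/38338)**2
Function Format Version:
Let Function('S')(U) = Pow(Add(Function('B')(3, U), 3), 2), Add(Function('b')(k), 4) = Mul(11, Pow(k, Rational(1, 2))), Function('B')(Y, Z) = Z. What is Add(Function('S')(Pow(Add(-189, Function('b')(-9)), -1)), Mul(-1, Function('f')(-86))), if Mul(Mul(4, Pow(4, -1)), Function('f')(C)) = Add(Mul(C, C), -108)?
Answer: Add(Rational(-2674683723330, 367450561), Mul(Rational(-3789093, 734901122), I)) ≈ Add(-7279.0, Mul(-0.0051559, I))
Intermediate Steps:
Function('f')(C) = Add(-108, Pow(C, 2)) (Function('f')(C) = Add(Mul(C, C), -108) = Add(Pow(C, 2), -108) = Add(-108, Pow(C, 2)))
Function('b')(k) = Add(-4, Mul(11, Pow(k, Rational(1, 2))))
Function('S')(U) = Pow(Add(3, U), 2) (Function('S')(U) = Pow(Add(U, 3), 2) = Pow(Add(3, U), 2))
Add(Function('S')(Pow(Add(-189, Function('b')(-9)), -1)), Mul(-1, Function('f')(-86))) = Add(Pow(Add(3, Pow(Add(-189, Add(-4, Mul(11, Pow(-9, Rational(1, 2))))), -1)), 2), Mul(-1, Add(-108, Pow(-86, 2)))) = Add(Pow(Add(3, Pow(Add(-189, Add(-4, Mul(11, Mul(3, I)))), -1)), 2), Mul(-1, Add(-108, 7396))) = Add(Pow(Add(3, Pow(Add(-189, Add(-4, Mul(33, I))), -1)), 2), Mul(-1, 7288)) = Add(Pow(Add(3, Pow(Add(-193, Mul(33, I)), -1)), 2), -7288) = Add(Pow(Add(3, Mul(Rational(1, 38338), Add(-193, Mul(-33, I)))), 2), -7288) = Add(-7288, Pow(Add(3, Mul(Rational(1, 38338), Add(-193, Mul(-33, I)))), 2))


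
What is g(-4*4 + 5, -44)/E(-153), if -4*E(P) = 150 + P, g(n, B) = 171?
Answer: 228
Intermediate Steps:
E(P) = -75/2 - P/4 (E(P) = -(150 + P)/4 = -75/2 - P/4)
g(-4*4 + 5, -44)/E(-153) = 171/(-75/2 - ¼*(-153)) = 171/(-75/2 + 153/4) = 171/(¾) = 171*(4/3) = 228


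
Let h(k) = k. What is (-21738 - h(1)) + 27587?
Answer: 5848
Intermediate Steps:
(-21738 - h(1)) + 27587 = (-21738 - 1*1) + 27587 = (-21738 - 1) + 27587 = -21739 + 27587 = 5848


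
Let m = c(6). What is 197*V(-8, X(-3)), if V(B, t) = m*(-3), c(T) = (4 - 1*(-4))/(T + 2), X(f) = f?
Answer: -591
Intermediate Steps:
c(T) = 8/(2 + T) (c(T) = (4 + 4)/(2 + T) = 8/(2 + T))
m = 1 (m = 8/(2 + 6) = 8/8 = 8*(⅛) = 1)
V(B, t) = -3 (V(B, t) = 1*(-3) = -3)
197*V(-8, X(-3)) = 197*(-3) = -591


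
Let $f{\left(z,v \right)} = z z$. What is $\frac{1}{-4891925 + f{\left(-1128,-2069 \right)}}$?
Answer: $- \frac{1}{3619541} \approx -2.7628 \cdot 10^{-7}$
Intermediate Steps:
$f{\left(z,v \right)} = z^{2}$
$\frac{1}{-4891925 + f{\left(-1128,-2069 \right)}} = \frac{1}{-4891925 + \left(-1128\right)^{2}} = \frac{1}{-4891925 + 1272384} = \frac{1}{-3619541} = - \frac{1}{3619541}$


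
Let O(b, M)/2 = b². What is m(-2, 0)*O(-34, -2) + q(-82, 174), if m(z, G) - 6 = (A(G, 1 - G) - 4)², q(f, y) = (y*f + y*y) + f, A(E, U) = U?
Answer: 50606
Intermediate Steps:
q(f, y) = f + y² + f*y (q(f, y) = (f*y + y²) + f = (y² + f*y) + f = f + y² + f*y)
m(z, G) = 6 + (-3 - G)² (m(z, G) = 6 + ((1 - G) - 4)² = 6 + (-3 - G)²)
O(b, M) = 2*b²
m(-2, 0)*O(-34, -2) + q(-82, 174) = (6 + (3 + 0)²)*(2*(-34)²) + (-82 + 174² - 82*174) = (6 + 3²)*(2*1156) + (-82 + 30276 - 14268) = (6 + 9)*2312 + 15926 = 15*2312 + 15926 = 34680 + 15926 = 50606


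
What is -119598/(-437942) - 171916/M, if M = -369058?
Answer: 29856958889/40406499659 ≈ 0.73891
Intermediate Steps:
-119598/(-437942) - 171916/M = -119598/(-437942) - 171916/(-369058) = -119598*(-1/437942) - 171916*(-1/369058) = 59799/218971 + 85958/184529 = 29856958889/40406499659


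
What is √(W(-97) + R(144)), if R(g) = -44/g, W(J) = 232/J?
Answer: I*√913643/582 ≈ 1.6423*I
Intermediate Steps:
√(W(-97) + R(144)) = √(232/(-97) - 44/144) = √(232*(-1/97) - 44*1/144) = √(-232/97 - 11/36) = √(-9419/3492) = I*√913643/582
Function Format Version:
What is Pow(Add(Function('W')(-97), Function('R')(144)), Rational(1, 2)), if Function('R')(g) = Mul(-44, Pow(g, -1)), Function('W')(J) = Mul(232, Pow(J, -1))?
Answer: Mul(Rational(1, 582), I, Pow(913643, Rational(1, 2))) ≈ Mul(1.6423, I)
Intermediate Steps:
Pow(Add(Function('W')(-97), Function('R')(144)), Rational(1, 2)) = Pow(Add(Mul(232, Pow(-97, -1)), Mul(-44, Pow(144, -1))), Rational(1, 2)) = Pow(Add(Mul(232, Rational(-1, 97)), Mul(-44, Rational(1, 144))), Rational(1, 2)) = Pow(Add(Rational(-232, 97), Rational(-11, 36)), Rational(1, 2)) = Pow(Rational(-9419, 3492), Rational(1, 2)) = Mul(Rational(1, 582), I, Pow(913643, Rational(1, 2)))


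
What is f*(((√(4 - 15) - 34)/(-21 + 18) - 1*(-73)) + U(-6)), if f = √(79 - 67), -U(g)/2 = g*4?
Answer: 2*√3*(397 - I*√11)/3 ≈ 458.42 - 3.8297*I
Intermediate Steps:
U(g) = -8*g (U(g) = -2*g*4 = -8*g)
f = 2*√3 (f = √12 = 2*√3 ≈ 3.4641)
f*(((√(4 - 15) - 34)/(-21 + 18) - 1*(-73)) + U(-6)) = (2*√3)*(((√(4 - 15) - 34)/(-21 + 18) - 1*(-73)) - 8*(-6)) = (2*√3)*(((√(-11) - 34)/(-3) + 73) + 48) = (2*√3)*(((I*√11 - 34)*(-⅓) + 73) + 48) = (2*√3)*(((-34 + I*√11)*(-⅓) + 73) + 48) = (2*√3)*(((34/3 - I*√11/3) + 73) + 48) = (2*√3)*((253/3 - I*√11/3) + 48) = (2*√3)*(397/3 - I*√11/3) = 2*√3*(397/3 - I*√11/3)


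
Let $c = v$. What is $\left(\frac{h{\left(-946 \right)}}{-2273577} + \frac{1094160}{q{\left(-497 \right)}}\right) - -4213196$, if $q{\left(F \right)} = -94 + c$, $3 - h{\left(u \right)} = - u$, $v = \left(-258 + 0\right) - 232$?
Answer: $\frac{698957906055265}{165971121} \approx 4.2113 \cdot 10^{6}$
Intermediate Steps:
$v = -490$ ($v = -258 - 232 = -490$)
$c = -490$
$h{\left(u \right)} = 3 + u$ ($h{\left(u \right)} = 3 - - u = 3 + u$)
$q{\left(F \right)} = -584$ ($q{\left(F \right)} = -94 - 490 = -584$)
$\left(\frac{h{\left(-946 \right)}}{-2273577} + \frac{1094160}{q{\left(-497 \right)}}\right) - -4213196 = \left(\frac{3 - 946}{-2273577} + \frac{1094160}{-584}\right) - -4213196 = \left(\left(-943\right) \left(- \frac{1}{2273577}\right) + 1094160 \left(- \frac{1}{584}\right)\right) + 4213196 = \left(\frac{943}{2273577} - \frac{136770}{73}\right) + 4213196 = - \frac{310957057451}{165971121} + 4213196 = \frac{698957906055265}{165971121}$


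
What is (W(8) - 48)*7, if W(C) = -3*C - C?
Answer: -560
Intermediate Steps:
W(C) = -4*C
(W(8) - 48)*7 = (-4*8 - 48)*7 = (-32 - 48)*7 = -80*7 = -560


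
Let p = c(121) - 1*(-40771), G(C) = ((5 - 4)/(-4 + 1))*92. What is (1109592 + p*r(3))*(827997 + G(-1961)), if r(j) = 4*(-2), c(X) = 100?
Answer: 1943958970976/3 ≈ 6.4799e+11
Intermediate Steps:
G(C) = -92/3 (G(C) = (1/(-3))*92 = (1*(-⅓))*92 = -⅓*92 = -92/3)
r(j) = -8
p = 40871 (p = 100 - 1*(-40771) = 100 + 40771 = 40871)
(1109592 + p*r(3))*(827997 + G(-1961)) = (1109592 + 40871*(-8))*(827997 - 92/3) = (1109592 - 326968)*(2483899/3) = 782624*(2483899/3) = 1943958970976/3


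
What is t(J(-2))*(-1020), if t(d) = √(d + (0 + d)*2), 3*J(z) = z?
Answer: -1020*I*√2 ≈ -1442.5*I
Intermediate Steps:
J(z) = z/3
t(d) = √3*√d (t(d) = √(d + d*2) = √(d + 2*d) = √(3*d) = √3*√d)
t(J(-2))*(-1020) = (√3*√((⅓)*(-2)))*(-1020) = (√3*√(-⅔))*(-1020) = (√3*(I*√6/3))*(-1020) = (I*√2)*(-1020) = -1020*I*√2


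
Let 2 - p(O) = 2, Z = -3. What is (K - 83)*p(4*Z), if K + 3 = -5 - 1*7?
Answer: 0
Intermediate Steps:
K = -15 (K = -3 + (-5 - 1*7) = -3 + (-5 - 7) = -3 - 12 = -15)
p(O) = 0 (p(O) = 2 - 1*2 = 2 - 2 = 0)
(K - 83)*p(4*Z) = (-15 - 83)*0 = -98*0 = 0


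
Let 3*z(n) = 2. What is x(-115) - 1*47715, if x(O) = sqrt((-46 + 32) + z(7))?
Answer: -47715 + 2*I*sqrt(30)/3 ≈ -47715.0 + 3.6515*I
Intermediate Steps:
z(n) = 2/3 (z(n) = (1/3)*2 = 2/3)
x(O) = 2*I*sqrt(30)/3 (x(O) = sqrt((-46 + 32) + 2/3) = sqrt(-14 + 2/3) = sqrt(-40/3) = 2*I*sqrt(30)/3)
x(-115) - 1*47715 = 2*I*sqrt(30)/3 - 1*47715 = 2*I*sqrt(30)/3 - 47715 = -47715 + 2*I*sqrt(30)/3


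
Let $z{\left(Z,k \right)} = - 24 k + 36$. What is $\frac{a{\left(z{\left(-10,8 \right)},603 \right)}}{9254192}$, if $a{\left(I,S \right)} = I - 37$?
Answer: $- \frac{193}{9254192} \approx -2.0855 \cdot 10^{-5}$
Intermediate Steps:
$z{\left(Z,k \right)} = 36 - 24 k$
$a{\left(I,S \right)} = -37 + I$ ($a{\left(I,S \right)} = I - 37 = -37 + I$)
$\frac{a{\left(z{\left(-10,8 \right)},603 \right)}}{9254192} = \frac{-37 + \left(36 - 192\right)}{9254192} = \left(-37 + \left(36 - 192\right)\right) \frac{1}{9254192} = \left(-37 - 156\right) \frac{1}{9254192} = \left(-193\right) \frac{1}{9254192} = - \frac{193}{9254192}$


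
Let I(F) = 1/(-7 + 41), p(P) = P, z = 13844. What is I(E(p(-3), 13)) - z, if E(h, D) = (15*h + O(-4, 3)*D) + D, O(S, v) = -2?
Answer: -470695/34 ≈ -13844.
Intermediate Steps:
E(h, D) = -D + 15*h (E(h, D) = (15*h - 2*D) + D = (-2*D + 15*h) + D = -D + 15*h)
I(F) = 1/34
I(E(p(-3), 13)) - z = 1/34 - 1*13844 = 1/34 - 13844 = -470695/34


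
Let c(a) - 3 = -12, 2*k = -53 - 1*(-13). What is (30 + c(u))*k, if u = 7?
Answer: -420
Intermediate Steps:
k = -20 (k = (-53 - 1*(-13))/2 = (-53 + 13)/2 = (1/2)*(-40) = -20)
c(a) = -9 (c(a) = 3 - 12 = -9)
(30 + c(u))*k = (30 - 9)*(-20) = 21*(-20) = -420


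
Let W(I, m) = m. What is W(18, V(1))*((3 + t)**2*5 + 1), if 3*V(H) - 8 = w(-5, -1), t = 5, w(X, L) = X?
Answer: 321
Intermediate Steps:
V(H) = 1 (V(H) = 8/3 + (1/3)*(-5) = 8/3 - 5/3 = 1)
W(18, V(1))*((3 + t)**2*5 + 1) = 1*((3 + 5)**2*5 + 1) = 1*(8**2*5 + 1) = 1*(64*5 + 1) = 1*(320 + 1) = 1*321 = 321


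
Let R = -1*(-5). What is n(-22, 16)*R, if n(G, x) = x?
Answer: 80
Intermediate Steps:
R = 5
n(-22, 16)*R = 16*5 = 80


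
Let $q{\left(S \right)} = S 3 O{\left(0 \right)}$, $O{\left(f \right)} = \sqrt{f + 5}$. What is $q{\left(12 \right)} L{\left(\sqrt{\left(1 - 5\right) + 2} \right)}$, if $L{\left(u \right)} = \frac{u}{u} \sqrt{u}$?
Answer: $36 \sqrt[4]{2} \sqrt{5} \sqrt{i} \approx 67.691 + 67.691 i$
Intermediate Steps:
$O{\left(f \right)} = \sqrt{5 + f}$
$q{\left(S \right)} = 3 S \sqrt{5}$ ($q{\left(S \right)} = S 3 \sqrt{5 + 0} = 3 S \sqrt{5}$)
$L{\left(u \right)} = \sqrt{u}$ ($L{\left(u \right)} = 1 \sqrt{u} = \sqrt{u}$)
$q{\left(12 \right)} L{\left(\sqrt{\left(1 - 5\right) + 2} \right)} = 3 \cdot 12 \sqrt{5} \sqrt{\sqrt{\left(1 - 5\right) + 2}} = 36 \sqrt{5} \sqrt{\sqrt{\left(1 - 5\right) + 2}} = 36 \sqrt{5} \sqrt{\sqrt{-4 + 2}} = 36 \sqrt{5} \sqrt{\sqrt{-2}} = 36 \sqrt{5} \sqrt{i \sqrt{2}} = 36 \sqrt{5} \sqrt[4]{2} \sqrt{i} = 36 \sqrt[4]{2} \sqrt{5} \sqrt{i}$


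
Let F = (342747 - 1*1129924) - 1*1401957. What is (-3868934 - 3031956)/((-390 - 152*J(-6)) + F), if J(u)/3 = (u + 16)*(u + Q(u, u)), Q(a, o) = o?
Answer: 3450445/1067402 ≈ 3.2326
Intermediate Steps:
J(u) = 6*u*(16 + u) (J(u) = 3*((u + 16)*(u + u)) = 3*((16 + u)*(2*u)) = 3*(2*u*(16 + u)) = 6*u*(16 + u))
F = -2189134 (F = (342747 - 1129924) - 1401957 = -787177 - 1401957 = -2189134)
(-3868934 - 3031956)/((-390 - 152*J(-6)) + F) = (-3868934 - 3031956)/((-390 - 912*(-6)*(16 - 6)) - 2189134) = -6900890/((-390 - 912*(-6)*10) - 2189134) = -6900890/((-390 - 152*(-360)) - 2189134) = -6900890/((-390 + 54720) - 2189134) = -6900890/(54330 - 2189134) = -6900890/(-2134804) = -6900890*(-1/2134804) = 3450445/1067402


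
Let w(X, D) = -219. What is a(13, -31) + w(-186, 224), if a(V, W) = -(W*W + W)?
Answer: -1149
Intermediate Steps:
a(V, W) = -W - W² (a(V, W) = -(W² + W) = -(W + W²) = -W - W²)
a(13, -31) + w(-186, 224) = -1*(-31)*(1 - 31) - 219 = -1*(-31)*(-30) - 219 = -930 - 219 = -1149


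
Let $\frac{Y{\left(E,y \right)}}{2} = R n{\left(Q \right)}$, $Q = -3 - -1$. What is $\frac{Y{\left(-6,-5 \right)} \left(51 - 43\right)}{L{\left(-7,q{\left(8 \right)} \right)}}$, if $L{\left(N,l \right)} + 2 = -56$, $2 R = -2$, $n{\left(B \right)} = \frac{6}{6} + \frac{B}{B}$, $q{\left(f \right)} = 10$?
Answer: $\frac{16}{29} \approx 0.55172$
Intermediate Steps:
$Q = -2$ ($Q = -3 + 1 = -2$)
$n{\left(B \right)} = 2$ ($n{\left(B \right)} = 6 \cdot \frac{1}{6} + 1 = 1 + 1 = 2$)
$R = -1$ ($R = \frac{1}{2} \left(-2\right) = -1$)
$L{\left(N,l \right)} = -58$ ($L{\left(N,l \right)} = -2 - 56 = -58$)
$Y{\left(E,y \right)} = -4$ ($Y{\left(E,y \right)} = 2 \left(\left(-1\right) 2\right) = 2 \left(-2\right) = -4$)
$\frac{Y{\left(-6,-5 \right)} \left(51 - 43\right)}{L{\left(-7,q{\left(8 \right)} \right)}} = \frac{\left(-4\right) \left(51 - 43\right)}{-58} = \left(-4\right) 8 \left(- \frac{1}{58}\right) = \left(-32\right) \left(- \frac{1}{58}\right) = \frac{16}{29}$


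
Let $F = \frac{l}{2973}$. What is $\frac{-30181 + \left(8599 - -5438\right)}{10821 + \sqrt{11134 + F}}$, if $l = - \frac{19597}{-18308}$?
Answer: $- \frac{9508551408945216}{6372785629791791} + \frac{32288 \sqrt{8246370924360618513}}{6372785629791791} \approx -1.4775$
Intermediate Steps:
$l = \frac{19597}{18308}$ ($l = \left(-19597\right) \left(- \frac{1}{18308}\right) = \frac{19597}{18308} \approx 1.0704$)
$F = \frac{19597}{54429684}$ ($F = \frac{19597}{18308 \cdot 2973} = \frac{19597}{18308} \cdot \frac{1}{2973} = \frac{19597}{54429684} \approx 0.00036004$)
$\frac{-30181 + \left(8599 - -5438\right)}{10821 + \sqrt{11134 + F}} = \frac{-30181 + \left(8599 - -5438\right)}{10821 + \sqrt{11134 + \frac{19597}{54429684}}} = \frac{-30181 + \left(8599 + 5438\right)}{10821 + \sqrt{\frac{606020121253}{54429684}}} = \frac{-30181 + 14037}{10821 + \frac{\sqrt{8246370924360618513}}{27214842}} = - \frac{16144}{10821 + \frac{\sqrt{8246370924360618513}}{27214842}}$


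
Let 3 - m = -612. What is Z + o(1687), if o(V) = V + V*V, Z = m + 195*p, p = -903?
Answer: 2672186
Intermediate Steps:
m = 615 (m = 3 - 1*(-612) = 3 + 612 = 615)
Z = -175470 (Z = 615 + 195*(-903) = 615 - 176085 = -175470)
o(V) = V + V**2
Z + o(1687) = -175470 + 1687*(1 + 1687) = -175470 + 1687*1688 = -175470 + 2847656 = 2672186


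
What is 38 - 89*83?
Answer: -7349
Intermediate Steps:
38 - 89*83 = 38 - 7387 = -7349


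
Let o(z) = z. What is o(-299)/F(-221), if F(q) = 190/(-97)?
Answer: 29003/190 ≈ 152.65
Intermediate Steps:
F(q) = -190/97 (F(q) = 190*(-1/97) = -190/97)
o(-299)/F(-221) = -299/(-190/97) = -299*(-97/190) = 29003/190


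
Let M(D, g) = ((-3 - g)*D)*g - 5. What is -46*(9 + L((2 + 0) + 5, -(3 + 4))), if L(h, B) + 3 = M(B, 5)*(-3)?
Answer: 37674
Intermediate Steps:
M(D, g) = -5 + D*g*(-3 - g) (M(D, g) = (D*(-3 - g))*g - 5 = D*g*(-3 - g) - 5 = -5 + D*g*(-3 - g))
L(h, B) = 12 + 120*B (L(h, B) = -3 + (-5 - 1*B*5**2 - 3*B*5)*(-3) = -3 + (-5 - 1*B*25 - 15*B)*(-3) = -3 + (-5 - 25*B - 15*B)*(-3) = -3 + (-5 - 40*B)*(-3) = -3 + (15 + 120*B) = 12 + 120*B)
-46*(9 + L((2 + 0) + 5, -(3 + 4))) = -46*(9 + (12 + 120*(-(3 + 4)))) = -46*(9 + (12 + 120*(-1*7))) = -46*(9 + (12 + 120*(-7))) = -46*(9 + (12 - 840)) = -46*(9 - 828) = -46*(-819) = 37674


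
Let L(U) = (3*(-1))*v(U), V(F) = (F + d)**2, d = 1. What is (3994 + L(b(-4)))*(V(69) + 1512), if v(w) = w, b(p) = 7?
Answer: 25474876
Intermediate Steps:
V(F) = (1 + F)**2 (V(F) = (F + 1)**2 = (1 + F)**2)
L(U) = -3*U (L(U) = (3*(-1))*U = -3*U)
(3994 + L(b(-4)))*(V(69) + 1512) = (3994 - 3*7)*((1 + 69)**2 + 1512) = (3994 - 21)*(70**2 + 1512) = 3973*(4900 + 1512) = 3973*6412 = 25474876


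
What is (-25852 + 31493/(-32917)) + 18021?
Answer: -257804520/32917 ≈ -7832.0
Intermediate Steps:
(-25852 + 31493/(-32917)) + 18021 = (-25852 + 31493*(-1/32917)) + 18021 = (-25852 - 31493/32917) + 18021 = -851001777/32917 + 18021 = -257804520/32917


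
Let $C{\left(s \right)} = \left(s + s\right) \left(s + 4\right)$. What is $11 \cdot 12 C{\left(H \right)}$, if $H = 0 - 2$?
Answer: $-1056$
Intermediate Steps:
$H = -2$ ($H = 0 - 2 = -2$)
$C{\left(s \right)} = 2 s \left(4 + s\right)$
$11 \cdot 12 C{\left(H \right)} = 11 \cdot 12 \cdot 2 \left(-2\right) \left(4 - 2\right) = 132 \cdot 2 \left(-2\right) 2 = 132 \left(-8\right) = -1056$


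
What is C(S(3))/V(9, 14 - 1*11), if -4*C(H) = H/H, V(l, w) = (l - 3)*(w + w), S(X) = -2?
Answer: -1/144 ≈ -0.0069444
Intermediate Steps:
V(l, w) = 2*w*(-3 + l) (V(l, w) = (-3 + l)*(2*w) = 2*w*(-3 + l))
C(H) = -¼ (C(H) = -H/(4*H) = -¼*1 = -¼)
C(S(3))/V(9, 14 - 1*11) = -1/(2*(-3 + 9)*(14 - 1*11))/4 = -1/(12*(14 - 11))/4 = -1/(4*(2*3*6)) = -¼/36 = -¼*1/36 = -1/144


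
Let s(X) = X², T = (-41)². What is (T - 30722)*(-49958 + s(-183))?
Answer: 478276229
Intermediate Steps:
T = 1681
(T - 30722)*(-49958 + s(-183)) = (1681 - 30722)*(-49958 + (-183)²) = -29041*(-49958 + 33489) = -29041*(-16469) = 478276229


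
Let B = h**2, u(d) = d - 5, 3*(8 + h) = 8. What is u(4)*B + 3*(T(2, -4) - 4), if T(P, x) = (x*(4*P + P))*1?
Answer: -1444/9 ≈ -160.44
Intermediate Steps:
T(P, x) = 5*P*x (T(P, x) = (x*(5*P))*1 = (5*P*x)*1 = 5*P*x)
h = -16/3 (h = -8 + (1/3)*8 = -8 + 8/3 = -16/3 ≈ -5.3333)
u(d) = -5 + d
B = 256/9 (B = (-16/3)**2 = 256/9 ≈ 28.444)
u(4)*B + 3*(T(2, -4) - 4) = (-5 + 4)*(256/9) + 3*(5*2*(-4) - 4) = -1*256/9 + 3*(-40 - 4) = -256/9 + 3*(-44) = -256/9 - 132 = -1444/9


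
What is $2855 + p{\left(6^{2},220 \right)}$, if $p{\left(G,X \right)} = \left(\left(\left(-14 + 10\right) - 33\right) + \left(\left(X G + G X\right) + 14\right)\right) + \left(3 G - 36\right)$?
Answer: $18744$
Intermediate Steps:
$p{\left(G,X \right)} = -59 + 3 G + 2 G X$ ($p{\left(G,X \right)} = \left(\left(-4 - 33\right) + \left(\left(G X + G X\right) + 14\right)\right) + \left(-36 + 3 G\right) = \left(-37 + \left(2 G X + 14\right)\right) + \left(-36 + 3 G\right) = \left(-37 + \left(14 + 2 G X\right)\right) + \left(-36 + 3 G\right) = \left(-23 + 2 G X\right) + \left(-36 + 3 G\right) = -59 + 3 G + 2 G X$)
$2855 + p{\left(6^{2},220 \right)} = 2855 + \left(-59 + 3 \cdot 6^{2} + 2 \cdot 6^{2} \cdot 220\right) = 2855 + \left(-59 + 3 \cdot 36 + 2 \cdot 36 \cdot 220\right) = 2855 + \left(-59 + 108 + 15840\right) = 2855 + 15889 = 18744$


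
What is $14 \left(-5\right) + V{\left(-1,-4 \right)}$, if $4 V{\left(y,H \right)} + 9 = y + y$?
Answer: $- \frac{291}{4} \approx -72.75$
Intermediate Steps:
$V{\left(y,H \right)} = - \frac{9}{4} + \frac{y}{2}$ ($V{\left(y,H \right)} = - \frac{9}{4} + \frac{y + y}{4} = - \frac{9}{4} + \frac{2 y}{4} = - \frac{9}{4} + \frac{y}{2}$)
$14 \left(-5\right) + V{\left(-1,-4 \right)} = 14 \left(-5\right) + \left(- \frac{9}{4} + \frac{1}{2} \left(-1\right)\right) = -70 - \frac{11}{4} = - \frac{291}{4}$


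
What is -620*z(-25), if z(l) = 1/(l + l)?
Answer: 62/5 ≈ 12.400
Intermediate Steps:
z(l) = 1/(2*l)
-620*z(-25) = -310/(-25) = -310*(-1)/25 = -620*(-1/50) = 62/5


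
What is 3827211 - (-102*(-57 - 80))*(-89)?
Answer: 5070897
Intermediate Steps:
3827211 - (-102*(-57 - 80))*(-89) = 3827211 - (-102*(-137))*(-89) = 3827211 - 13974*(-89) = 3827211 - 1*(-1243686) = 3827211 + 1243686 = 5070897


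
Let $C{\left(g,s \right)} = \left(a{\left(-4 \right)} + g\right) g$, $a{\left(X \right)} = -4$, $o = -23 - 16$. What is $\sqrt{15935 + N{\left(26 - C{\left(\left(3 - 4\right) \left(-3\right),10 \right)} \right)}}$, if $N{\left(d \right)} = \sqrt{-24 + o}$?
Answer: $\sqrt{15935 + 3 i \sqrt{7}} \approx 126.23 + 0.0314 i$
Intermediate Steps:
$o = -39$ ($o = -23 - 16 = -39$)
$C{\left(g,s \right)} = g \left(-4 + g\right)$ ($C{\left(g,s \right)} = \left(-4 + g\right) g = g \left(-4 + g\right)$)
$N{\left(d \right)} = 3 i \sqrt{7}$ ($N{\left(d \right)} = \sqrt{-24 - 39} = \sqrt{-63} = 3 i \sqrt{7}$)
$\sqrt{15935 + N{\left(26 - C{\left(\left(3 - 4\right) \left(-3\right),10 \right)} \right)}} = \sqrt{15935 + 3 i \sqrt{7}}$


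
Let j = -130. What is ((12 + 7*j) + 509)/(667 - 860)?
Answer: 389/193 ≈ 2.0155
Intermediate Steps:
((12 + 7*j) + 509)/(667 - 860) = ((12 + 7*(-130)) + 509)/(667 - 860) = ((12 - 910) + 509)/(-193) = (-898 + 509)*(-1/193) = -389*(-1/193) = 389/193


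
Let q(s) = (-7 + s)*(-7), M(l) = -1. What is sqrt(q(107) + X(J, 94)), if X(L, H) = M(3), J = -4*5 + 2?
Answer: I*sqrt(701) ≈ 26.476*I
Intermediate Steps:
J = -18 (J = -20 + 2 = -18)
X(L, H) = -1
q(s) = 49 - 7*s
sqrt(q(107) + X(J, 94)) = sqrt((49 - 7*107) - 1) = sqrt((49 - 749) - 1) = sqrt(-700 - 1) = sqrt(-701) = I*sqrt(701)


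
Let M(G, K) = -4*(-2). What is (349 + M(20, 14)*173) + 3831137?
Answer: 3832870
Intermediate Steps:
M(G, K) = 8
(349 + M(20, 14)*173) + 3831137 = (349 + 8*173) + 3831137 = (349 + 1384) + 3831137 = 1733 + 3831137 = 3832870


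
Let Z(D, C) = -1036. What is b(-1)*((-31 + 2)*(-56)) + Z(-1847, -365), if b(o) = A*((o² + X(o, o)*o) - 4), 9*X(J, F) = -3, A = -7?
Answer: 87836/3 ≈ 29279.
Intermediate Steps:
X(J, F) = -⅓ (X(J, F) = (⅑)*(-3) = -⅓)
b(o) = 28 - 7*o² + 7*o/3 (b(o) = -7*((o² - o/3) - 4) = -7*(-4 + o² - o/3) = 28 - 7*o² + 7*o/3)
b(-1)*((-31 + 2)*(-56)) + Z(-1847, -365) = (28 - 7*(-1)² + (7/3)*(-1))*((-31 + 2)*(-56)) - 1036 = (28 - 7*1 - 7/3)*(-29*(-56)) - 1036 = (28 - 7 - 7/3)*1624 - 1036 = (56/3)*1624 - 1036 = 90944/3 - 1036 = 87836/3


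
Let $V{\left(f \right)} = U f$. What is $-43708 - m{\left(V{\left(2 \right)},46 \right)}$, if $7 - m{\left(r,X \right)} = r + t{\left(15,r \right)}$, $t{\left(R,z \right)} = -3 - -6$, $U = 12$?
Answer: $-43688$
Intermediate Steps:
$t{\left(R,z \right)} = 3$ ($t{\left(R,z \right)} = -3 + 6 = 3$)
$V{\left(f \right)} = 12 f$
$m{\left(r,X \right)} = 4 - r$ ($m{\left(r,X \right)} = 7 - \left(r + 3\right) = 7 - \left(3 + r\right) = 4 - r$)
$-43708 - m{\left(V{\left(2 \right)},46 \right)} = -43708 - \left(4 - 12 \cdot 2\right) = -43708 - \left(4 - 24\right) = -43708 - -20 = -43708 + 20 = -43688$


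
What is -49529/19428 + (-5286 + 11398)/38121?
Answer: -589783691/246871596 ≈ -2.3890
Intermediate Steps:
-49529/19428 + (-5286 + 11398)/38121 = -49529*1/19428 + 6112*(1/38121) = -49529/19428 + 6112/38121 = -589783691/246871596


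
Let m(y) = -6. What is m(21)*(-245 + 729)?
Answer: -2904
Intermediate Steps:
m(21)*(-245 + 729) = -6*(-245 + 729) = -6*484 = -2904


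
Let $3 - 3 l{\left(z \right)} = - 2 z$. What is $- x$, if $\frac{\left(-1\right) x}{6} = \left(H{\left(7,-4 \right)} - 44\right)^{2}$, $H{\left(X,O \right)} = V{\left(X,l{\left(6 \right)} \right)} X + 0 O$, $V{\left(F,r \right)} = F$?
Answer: $150$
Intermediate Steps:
$l{\left(z \right)} = 1 + \frac{2 z}{3}$ ($l{\left(z \right)} = 1 - \frac{\left(-2\right) z}{3} = 1 + \frac{2 z}{3}$)
$H{\left(X,O \right)} = X^{2}$ ($H{\left(X,O \right)} = X X + 0 O = X^{2} + 0 = X^{2}$)
$x = -150$ ($x = - 6 \left(7^{2} - 44\right)^{2} = - 6 \left(49 - 44\right)^{2} = - 6 \cdot 5^{2} = \left(-6\right) 25 = -150$)
$- x = \left(-1\right) \left(-150\right) = 150$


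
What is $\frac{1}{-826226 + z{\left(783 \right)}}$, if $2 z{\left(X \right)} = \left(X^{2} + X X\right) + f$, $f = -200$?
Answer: $- \frac{1}{213237} \approx -4.6896 \cdot 10^{-6}$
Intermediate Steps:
$z{\left(X \right)} = -100 + X^{2}$ ($z{\left(X \right)} = \frac{\left(X^{2} + X X\right) - 200}{2} = \frac{\left(X^{2} + X^{2}\right) - 200}{2} = \frac{2 X^{2} - 200}{2} = \frac{-200 + 2 X^{2}}{2} = -100 + X^{2}$)
$\frac{1}{-826226 + z{\left(783 \right)}} = \frac{1}{-826226 - \left(100 - 783^{2}\right)} = \frac{1}{-826226 + \left(-100 + 613089\right)} = \frac{1}{-826226 + 612989} = \frac{1}{-213237} = - \frac{1}{213237}$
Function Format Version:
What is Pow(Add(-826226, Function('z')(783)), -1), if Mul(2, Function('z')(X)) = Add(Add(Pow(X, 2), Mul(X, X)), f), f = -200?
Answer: Rational(-1, 213237) ≈ -4.6896e-6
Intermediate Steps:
Function('z')(X) = Add(-100, Pow(X, 2)) (Function('z')(X) = Mul(Rational(1, 2), Add(Add(Pow(X, 2), Mul(X, X)), -200)) = Mul(Rational(1, 2), Add(Add(Pow(X, 2), Pow(X, 2)), -200)) = Mul(Rational(1, 2), Add(Mul(2, Pow(X, 2)), -200)) = Mul(Rational(1, 2), Add(-200, Mul(2, Pow(X, 2)))) = Add(-100, Pow(X, 2)))
Pow(Add(-826226, Function('z')(783)), -1) = Pow(Add(-826226, Add(-100, Pow(783, 2))), -1) = Pow(Add(-826226, Add(-100, 613089)), -1) = Pow(Add(-826226, 612989), -1) = Pow(-213237, -1) = Rational(-1, 213237)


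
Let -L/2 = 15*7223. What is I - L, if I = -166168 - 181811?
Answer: -131289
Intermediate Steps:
I = -347979
L = -216690 (L = -30*7223 = -2*108345 = -216690)
I - L = -347979 - 1*(-216690) = -347979 + 216690 = -131289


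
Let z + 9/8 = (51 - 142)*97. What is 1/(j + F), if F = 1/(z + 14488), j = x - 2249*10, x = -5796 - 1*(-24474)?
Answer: -45279/172603540 ≈ -0.00026233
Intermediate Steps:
z = -70625/8 (z = -9/8 + (51 - 142)*97 = -9/8 - 91*97 = -9/8 - 8827 = -70625/8 ≈ -8828.1)
x = 18678 (x = -5796 + 24474 = 18678)
j = -3812 (j = 18678 - 2249*10 = 18678 - 22490 = -3812)
F = 8/45279 (F = 1/(-70625/8 + 14488) = 1/(45279/8) = 8/45279 ≈ 0.00017668)
1/(j + F) = 1/(-3812 + 8/45279) = 1/(-172603540/45279) = -45279/172603540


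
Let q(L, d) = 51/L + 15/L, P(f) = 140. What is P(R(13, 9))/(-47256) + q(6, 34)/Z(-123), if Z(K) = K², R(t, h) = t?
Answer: -133187/59578002 ≈ -0.0022355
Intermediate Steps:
q(L, d) = 66/L
P(R(13, 9))/(-47256) + q(6, 34)/Z(-123) = 140/(-47256) + (66/6)/((-123)²) = 140*(-1/47256) + (66*(⅙))/15129 = -35/11814 + 11*(1/15129) = -35/11814 + 11/15129 = -133187/59578002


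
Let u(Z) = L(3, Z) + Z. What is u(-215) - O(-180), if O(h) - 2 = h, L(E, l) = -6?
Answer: -43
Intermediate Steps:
u(Z) = -6 + Z
O(h) = 2 + h
u(-215) - O(-180) = (-6 - 215) - (2 - 180) = -221 - 1*(-178) = -221 + 178 = -43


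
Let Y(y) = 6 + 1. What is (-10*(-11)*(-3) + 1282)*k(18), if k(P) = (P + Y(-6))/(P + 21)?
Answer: 23800/39 ≈ 610.26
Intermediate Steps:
Y(y) = 7
k(P) = (7 + P)/(21 + P) (k(P) = (P + 7)/(P + 21) = (7 + P)/(21 + P))
(-10*(-11)*(-3) + 1282)*k(18) = (-10*(-11)*(-3) + 1282)*((7 + 18)/(21 + 18)) = (110*(-3) + 1282)*(25/39) = (-330 + 1282)*((1/39)*25) = 952*(25/39) = 23800/39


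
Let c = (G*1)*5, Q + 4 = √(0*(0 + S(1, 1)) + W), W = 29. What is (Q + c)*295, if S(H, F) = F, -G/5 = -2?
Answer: 13570 + 295*√29 ≈ 15159.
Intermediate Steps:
G = 10 (G = -5*(-2) = 10)
Q = -4 + √29 (Q = -4 + √(0*(0 + 1) + 29) = -4 + √(0*1 + 29) = -4 + √(0 + 29) = -4 + √29 ≈ 1.3852)
c = 50 (c = (10*1)*5 = 10*5 = 50)
(Q + c)*295 = ((-4 + √29) + 50)*295 = (46 + √29)*295 = 13570 + 295*√29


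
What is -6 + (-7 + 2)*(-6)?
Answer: 24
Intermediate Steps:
-6 + (-7 + 2)*(-6) = -6 - 5*(-6) = -6 + 30 = 24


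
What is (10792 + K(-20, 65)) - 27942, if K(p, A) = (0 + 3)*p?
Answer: -17210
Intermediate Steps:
K(p, A) = 3*p
(10792 + K(-20, 65)) - 27942 = (10792 + 3*(-20)) - 27942 = (10792 - 60) - 27942 = 10732 - 27942 = -17210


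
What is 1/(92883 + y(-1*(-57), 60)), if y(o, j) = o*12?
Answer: 1/93567 ≈ 1.0688e-5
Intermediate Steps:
y(o, j) = 12*o
1/(92883 + y(-1*(-57), 60)) = 1/(92883 + 12*(-1*(-57))) = 1/(92883 + 12*57) = 1/(92883 + 684) = 1/93567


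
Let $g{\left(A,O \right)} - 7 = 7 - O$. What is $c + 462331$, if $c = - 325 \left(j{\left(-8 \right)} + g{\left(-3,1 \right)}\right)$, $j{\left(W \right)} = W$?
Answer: $460706$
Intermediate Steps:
$g{\left(A,O \right)} = 14 - O$ ($g{\left(A,O \right)} = 7 - \left(-7 + O\right) = 14 - O$)
$c = -1625$ ($c = - 325 \left(-8 + \left(14 - 1\right)\right) = - 325 \left(-8 + 13\right) = \left(-325\right) 5 = -1625$)
$c + 462331 = -1625 + 462331 = 460706$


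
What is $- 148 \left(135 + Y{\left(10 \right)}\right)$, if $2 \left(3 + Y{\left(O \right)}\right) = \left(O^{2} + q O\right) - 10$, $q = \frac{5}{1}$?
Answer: $-29896$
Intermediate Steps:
$q = 5$ ($q = 5 \cdot 1 = 5$)
$Y{\left(O \right)} = -8 + \frac{O^{2}}{2} + \frac{5 O}{2}$ ($Y{\left(O \right)} = -3 + \frac{\left(O^{2} + 5 O\right) - 10}{2} = -3 + \frac{-10 + O^{2} + 5 O}{2} = -3 + \left(-5 + \frac{O^{2}}{2} + \frac{5 O}{2}\right) = -8 + \frac{O^{2}}{2} + \frac{5 O}{2}$)
$- 148 \left(135 + Y{\left(10 \right)}\right) = - 148 \left(135 + \left(-8 + \frac{10^{2}}{2} + \frac{5}{2} \cdot 10\right)\right) = - 148 \left(135 + \left(-8 + \frac{1}{2} \cdot 100 + 25\right)\right) = - 148 \left(135 + \left(-8 + 50 + 25\right)\right) = - 148 \left(135 + 67\right) = \left(-148\right) 202 = -29896$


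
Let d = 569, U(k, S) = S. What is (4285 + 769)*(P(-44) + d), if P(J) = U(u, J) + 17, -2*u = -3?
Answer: 2739268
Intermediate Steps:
u = 3/2 (u = -½*(-3) = 3/2 ≈ 1.5000)
P(J) = 17 + J (P(J) = J + 17 = 17 + J)
(4285 + 769)*(P(-44) + d) = (4285 + 769)*((17 - 44) + 569) = 5054*(-27 + 569) = 5054*542 = 2739268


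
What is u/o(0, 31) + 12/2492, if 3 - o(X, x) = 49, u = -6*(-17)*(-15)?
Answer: 476664/14329 ≈ 33.266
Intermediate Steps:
u = -1530 (u = 102*(-15) = -1530)
o(X, x) = -46 (o(X, x) = 3 - 1*49 = 3 - 49 = -46)
u/o(0, 31) + 12/2492 = -1530/(-46) + 12/2492 = -1530*(-1/46) + 12*(1/2492) = 765/23 + 3/623 = 476664/14329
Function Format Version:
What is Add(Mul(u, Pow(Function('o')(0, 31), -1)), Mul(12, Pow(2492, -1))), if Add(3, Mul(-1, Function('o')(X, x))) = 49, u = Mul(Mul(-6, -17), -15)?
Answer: Rational(476664, 14329) ≈ 33.266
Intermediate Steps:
u = -1530 (u = Mul(102, -15) = -1530)
Function('o')(X, x) = -46 (Function('o')(X, x) = Add(3, Mul(-1, 49)) = Add(3, -49) = -46)
Add(Mul(u, Pow(Function('o')(0, 31), -1)), Mul(12, Pow(2492, -1))) = Add(Mul(-1530, Pow(-46, -1)), Mul(12, Pow(2492, -1))) = Add(Mul(-1530, Rational(-1, 46)), Mul(12, Rational(1, 2492))) = Add(Rational(765, 23), Rational(3, 623)) = Rational(476664, 14329)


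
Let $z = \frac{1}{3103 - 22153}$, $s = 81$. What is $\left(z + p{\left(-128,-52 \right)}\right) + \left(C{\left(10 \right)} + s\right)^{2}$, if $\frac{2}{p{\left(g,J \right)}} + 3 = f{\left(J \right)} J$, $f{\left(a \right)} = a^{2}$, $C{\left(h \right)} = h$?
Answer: $\frac{22181813934839}{2678639550} \approx 8281.0$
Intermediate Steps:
$p{\left(g,J \right)} = \frac{2}{-3 + J^{3}}$ ($p{\left(g,J \right)} = \frac{2}{-3 + J^{2} J} = \frac{2}{-3 + J^{3}}$)
$z = - \frac{1}{19050}$ ($z = \frac{1}{-19050} = - \frac{1}{19050} \approx -5.2493 \cdot 10^{-5}$)
$\left(z + p{\left(-128,-52 \right)}\right) + \left(C{\left(10 \right)} + s\right)^{2} = \left(- \frac{1}{19050} + \frac{2}{-3 + \left(-52\right)^{3}}\right) + \left(10 + 81\right)^{2} = \left(- \frac{1}{19050} + \frac{2}{-3 - 140608}\right) + 91^{2} = \left(- \frac{1}{19050} + \frac{2}{-140611}\right) + 8281 = \left(- \frac{1}{19050} + 2 \left(- \frac{1}{140611}\right)\right) + 8281 = \left(- \frac{1}{19050} - \frac{2}{140611}\right) + 8281 = - \frac{178711}{2678639550} + 8281 = \frac{22181813934839}{2678639550}$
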